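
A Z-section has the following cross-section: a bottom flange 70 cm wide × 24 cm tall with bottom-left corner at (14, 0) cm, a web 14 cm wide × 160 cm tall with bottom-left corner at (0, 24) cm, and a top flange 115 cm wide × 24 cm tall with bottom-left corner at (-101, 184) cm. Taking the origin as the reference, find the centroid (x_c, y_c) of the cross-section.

bottom flange: A = 70 × 24 = 1680.00, centroid at (49.00, 12.00).
web: A = 14 × 160 = 2240.00, centroid at (7.00, 104.00).
top flange: A = 115 × 24 = 2760.00, centroid at (-43.50, 196.00).
ΣA = 6680.00 cm²
ΣAx_c = (1680.00)(49.00) + (2240.00)(7.00) + (2760.00)(-43.50) = -22060.00 cm³
ΣAy_c = (1680.00)(12.00) + (2240.00)(104.00) + (2760.00)(196.00) = 794080.00 cm³
x_c = -22060.00 / 6680.00 = -3.30 cm
y_c = 794080.00 / 6680.00 = 118.87 cm

x_c = -3.30 cm, y_c = 118.87 cm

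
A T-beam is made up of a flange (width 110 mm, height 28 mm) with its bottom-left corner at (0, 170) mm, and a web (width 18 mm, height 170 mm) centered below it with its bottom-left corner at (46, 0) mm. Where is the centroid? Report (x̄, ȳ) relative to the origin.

web: A = 18 × 170 = 3060.00, centroid at (55.00, 85.00).
flange: A = 110 × 28 = 3080.00, centroid at (55.00, 184.00).
ΣA = 6140.00 mm²
ΣAx̄ = (3060.00)(55.00) + (3080.00)(55.00) = 337700.00 mm³
ΣAȳ = (3060.00)(85.00) + (3080.00)(184.00) = 826820.00 mm³
x̄ = 337700.00 / 6140.00 = 55.00 mm
ȳ = 826820.00 / 6140.00 = 134.66 mm

x̄ = 55.00 mm, ȳ = 134.66 mm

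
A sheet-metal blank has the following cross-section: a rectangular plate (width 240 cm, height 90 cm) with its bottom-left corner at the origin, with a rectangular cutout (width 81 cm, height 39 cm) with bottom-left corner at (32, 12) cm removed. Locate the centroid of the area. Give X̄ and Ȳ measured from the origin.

plate: A = 240 × 90 = 21600.00, centroid at (120.00, 45.00).
hole: A = −(81 × 39) = -3159.00, centroid at (72.50, 31.50).
ΣA = 18441.00 cm², ΣAX̄ = 2362972.50 cm³, ΣAȲ = 872491.50 cm³.
X̄ = 2362972.50/18441.00 = 128.14 cm; Ȳ = 872491.50/18441.00 = 47.31 cm.

X̄ = 128.14 cm, Ȳ = 47.31 cm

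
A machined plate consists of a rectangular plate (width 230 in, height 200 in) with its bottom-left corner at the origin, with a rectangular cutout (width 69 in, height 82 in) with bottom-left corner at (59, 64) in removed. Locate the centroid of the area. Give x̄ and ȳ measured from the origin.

x̄ = 118.02 in, ȳ = 99.30 in

Part | A | x̄ᵢ | ȳᵢ | A·x̄ᵢ | A·ȳᵢ
plate | 46000.00 | 115.00 | 100.00 | 5290000.00 | 4600000.00
hole | -5658.00 | 93.50 | 105.00 | -529023.00 | -594090.00
Σ | 40342.00 |  |  | 4760977.00 | 4005910.00
x̄ = 4760977.00 / 40342.00 = 118.02 in
ȳ = 4005910.00 / 40342.00 = 99.30 in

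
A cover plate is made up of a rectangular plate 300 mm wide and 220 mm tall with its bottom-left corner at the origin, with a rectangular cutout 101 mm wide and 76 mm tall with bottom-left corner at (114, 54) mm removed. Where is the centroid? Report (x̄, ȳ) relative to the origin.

x̄ = 148.09 mm, ȳ = 112.37 mm

plate: A = 300 × 220 = 66000.00, centroid at (150.00, 110.00).
hole: A = −(101 × 76) = -7676.00, centroid at (164.50, 92.00).
ΣA = 58324.00 mm²
ΣAx̄ = (66000.00)(150.00) + (-7676.00)(164.50) = 8637298.00 mm³
ΣAȳ = (66000.00)(110.00) + (-7676.00)(92.00) = 6553808.00 mm³
x̄ = 8637298.00 / 58324.00 = 148.09 mm
ȳ = 6553808.00 / 58324.00 = 112.37 mm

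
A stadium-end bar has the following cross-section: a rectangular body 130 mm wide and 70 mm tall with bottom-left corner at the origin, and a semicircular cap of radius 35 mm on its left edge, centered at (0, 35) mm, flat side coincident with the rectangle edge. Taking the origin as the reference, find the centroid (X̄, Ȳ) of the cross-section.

X̄ = 51.06 mm, Ȳ = 35.00 mm

Part | A | x̄ᵢ | ȳᵢ | A·x̄ᵢ | A·ȳᵢ
rectangular body | 9100.00 | 65.00 | 35.00 | 591500.00 | 318500.00
semicircular end | 1924.23 | -14.85 | 35.00 | -28583.33 | 67347.89
Σ | 11024.23 |  |  | 562916.67 | 385847.89
X̄ = 562916.67 / 11024.23 = 51.06 mm
Ȳ = 385847.89 / 11024.23 = 35.00 mm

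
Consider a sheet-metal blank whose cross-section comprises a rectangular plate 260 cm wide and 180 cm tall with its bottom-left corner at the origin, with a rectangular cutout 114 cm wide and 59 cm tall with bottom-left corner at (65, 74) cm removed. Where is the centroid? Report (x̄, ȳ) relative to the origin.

Part | A | x̄ᵢ | ȳᵢ | A·x̄ᵢ | A·ȳᵢ
plate | 46800.00 | 130.00 | 90.00 | 6084000.00 | 4212000.00
hole | -6726.00 | 122.00 | 103.50 | -820572.00 | -696141.00
Σ | 40074.00 |  |  | 5263428.00 | 3515859.00
x̄ = 5263428.00 / 40074.00 = 131.34 cm
ȳ = 3515859.00 / 40074.00 = 87.73 cm

x̄ = 131.34 cm, ȳ = 87.73 cm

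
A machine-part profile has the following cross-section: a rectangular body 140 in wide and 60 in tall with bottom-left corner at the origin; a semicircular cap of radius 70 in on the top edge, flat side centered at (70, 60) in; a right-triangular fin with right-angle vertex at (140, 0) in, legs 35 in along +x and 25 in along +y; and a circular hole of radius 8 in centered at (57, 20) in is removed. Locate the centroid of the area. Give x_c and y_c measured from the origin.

x_c = 72.35 in, y_c = 57.68 in

Part | A | x̄ᵢ | ȳᵢ | A·x̄ᵢ | A·ȳᵢ
rectangular body | 8400.00 | 70.00 | 30.00 | 588000.00 | 252000.00
semicircular top | 7696.90 | 70.00 | 89.71 | 538783.14 | 690480.79
triangular fin | 437.50 | 151.67 | 8.33 | 66354.17 | 3645.83
hole | -201.06 | 57.00 | 20.00 | -11460.53 | -4021.24
Σ | 16333.34 |  |  | 1181676.78 | 942105.38
x_c = 1181676.78 / 16333.34 = 72.35 in
y_c = 942105.38 / 16333.34 = 57.68 in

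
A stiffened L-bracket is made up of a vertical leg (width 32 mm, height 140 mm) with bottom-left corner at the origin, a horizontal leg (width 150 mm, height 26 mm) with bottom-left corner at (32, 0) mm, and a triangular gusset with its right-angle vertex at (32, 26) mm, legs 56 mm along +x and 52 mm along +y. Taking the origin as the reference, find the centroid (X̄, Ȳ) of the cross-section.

X̄ = 57.21 mm, Ȳ = 43.45 mm

vertical leg: A = 32 × 140 = 4480.00, centroid at (16.00, 70.00).
horizontal leg: A = 150 × 26 = 3900.00, centroid at (107.00, 13.00).
gusset: A = ½·56·52 = 1456.00, centroid at (50.67, 43.33).
ΣA = 9836.00 mm², ΣAX̄ = 562750.67 mm³, ΣAȲ = 427393.33 mm³.
X̄ = 562750.67/9836.00 = 57.21 mm; Ȳ = 427393.33/9836.00 = 43.45 mm.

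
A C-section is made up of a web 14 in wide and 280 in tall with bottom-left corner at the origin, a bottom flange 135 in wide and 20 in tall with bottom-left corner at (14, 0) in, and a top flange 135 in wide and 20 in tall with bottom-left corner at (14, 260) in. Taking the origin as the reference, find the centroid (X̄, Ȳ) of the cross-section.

X̄ = 50.17 in, Ȳ = 140.00 in

web: A = 14 × 280 = 3920.00, centroid at (7.00, 140.00).
bottom flange: A = 135 × 20 = 2700.00, centroid at (81.50, 10.00).
top flange: A = 135 × 20 = 2700.00, centroid at (81.50, 270.00).
ΣA = 9320.00 in², ΣAX̄ = 467540.00 in³, ΣAȲ = 1304800.00 in³.
X̄ = 467540.00/9320.00 = 50.17 in; Ȳ = 1304800.00/9320.00 = 140.00 in.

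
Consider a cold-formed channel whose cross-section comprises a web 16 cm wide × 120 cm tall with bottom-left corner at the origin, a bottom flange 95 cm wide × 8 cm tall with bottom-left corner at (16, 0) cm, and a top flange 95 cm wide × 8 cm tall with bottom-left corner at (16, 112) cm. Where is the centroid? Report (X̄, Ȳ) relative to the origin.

Part | A | x̄ᵢ | ȳᵢ | A·x̄ᵢ | A·ȳᵢ
web | 1920.00 | 8.00 | 60.00 | 15360.00 | 115200.00
bottom flange | 760.00 | 63.50 | 4.00 | 48260.00 | 3040.00
top flange | 760.00 | 63.50 | 116.00 | 48260.00 | 88160.00
Σ | 3440.00 |  |  | 111880.00 | 206400.00
X̄ = 111880.00 / 3440.00 = 32.52 cm
Ȳ = 206400.00 / 3440.00 = 60.00 cm

X̄ = 32.52 cm, Ȳ = 60.00 cm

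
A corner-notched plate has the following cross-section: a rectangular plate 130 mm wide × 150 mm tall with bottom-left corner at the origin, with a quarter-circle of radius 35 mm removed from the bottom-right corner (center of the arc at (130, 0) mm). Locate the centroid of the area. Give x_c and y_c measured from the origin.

x_c = 62.40 mm, y_c = 78.12 mm

Part | A | x̄ᵢ | ȳᵢ | A·x̄ᵢ | A·ȳᵢ
plate | 19500.00 | 65.00 | 75.00 | 1267500.00 | 1462500.00
removed quarter-circle | -962.11 | 115.15 | 14.85 | -110782.99 | -14291.67
Σ | 18537.89 |  |  | 1156717.01 | 1448208.33
x_c = 1156717.01 / 18537.89 = 62.40 mm
y_c = 1448208.33 / 18537.89 = 78.12 mm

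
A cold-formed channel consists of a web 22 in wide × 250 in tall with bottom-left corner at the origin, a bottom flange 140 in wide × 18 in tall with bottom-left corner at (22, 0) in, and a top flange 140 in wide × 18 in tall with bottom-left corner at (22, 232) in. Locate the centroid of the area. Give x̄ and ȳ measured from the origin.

web: A = 22 × 250 = 5500.00, centroid at (11.00, 125.00).
bottom flange: A = 140 × 18 = 2520.00, centroid at (92.00, 9.00).
top flange: A = 140 × 18 = 2520.00, centroid at (92.00, 241.00).
ΣA = 10540.00 in², ΣAx̄ = 524180.00 in³, ΣAȳ = 1317500.00 in³.
x̄ = 524180.00/10540.00 = 49.73 in; ȳ = 1317500.00/10540.00 = 125.00 in.

x̄ = 49.73 in, ȳ = 125.00 in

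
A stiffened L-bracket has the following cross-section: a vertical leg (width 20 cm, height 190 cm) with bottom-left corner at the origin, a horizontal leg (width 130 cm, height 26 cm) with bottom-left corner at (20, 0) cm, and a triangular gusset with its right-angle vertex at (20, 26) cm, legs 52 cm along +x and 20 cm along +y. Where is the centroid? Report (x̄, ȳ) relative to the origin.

x̄ = 44.77 cm, ȳ = 54.80 cm

Part | A | x̄ᵢ | ȳᵢ | A·x̄ᵢ | A·ȳᵢ
vertical leg | 3800.00 | 10.00 | 95.00 | 38000.00 | 361000.00
horizontal leg | 3380.00 | 85.00 | 13.00 | 287300.00 | 43940.00
gusset | 520.00 | 37.33 | 32.67 | 19413.33 | 16986.67
Σ | 7700.00 |  |  | 344713.33 | 421926.67
x̄ = 344713.33 / 7700.00 = 44.77 cm
ȳ = 421926.67 / 7700.00 = 54.80 cm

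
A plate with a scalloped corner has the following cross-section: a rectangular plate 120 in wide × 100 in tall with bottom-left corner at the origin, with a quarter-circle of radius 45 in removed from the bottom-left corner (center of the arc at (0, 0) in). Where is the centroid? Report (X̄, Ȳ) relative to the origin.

X̄ = 66.25 in, Ȳ = 54.72 in

plate: A = 120 × 100 = 12000.00, centroid at (60.00, 50.00).
removed quarter-circle: A = −¼π·45² = -1590.43, centroid at (19.10, 19.10).
ΣA = 10409.57 in²
ΣAX̄ = (12000.00)(60.00) + (-1590.43)(19.10) = 689625.00 in³
ΣAȲ = (12000.00)(50.00) + (-1590.43)(19.10) = 569625.00 in³
X̄ = 689625.00 / 10409.57 = 66.25 in
Ȳ = 569625.00 / 10409.57 = 54.72 in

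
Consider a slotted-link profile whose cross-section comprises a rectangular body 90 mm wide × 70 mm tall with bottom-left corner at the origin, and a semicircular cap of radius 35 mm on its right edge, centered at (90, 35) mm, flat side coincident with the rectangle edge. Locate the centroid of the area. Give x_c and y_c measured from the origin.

rectangular body: A = 90 × 70 = 6300.00, centroid at (45.00, 35.00).
semicircular end: A = ½π·35² = 1924.23, centroid at (104.85, 35.00).
ΣA = 8224.23 mm², ΣAx_c = 485263.63 mm³, ΣAy_c = 287847.89 mm³.
x_c = 485263.63/8224.23 = 59.00 mm; y_c = 287847.89/8224.23 = 35.00 mm.

x_c = 59.00 mm, y_c = 35.00 mm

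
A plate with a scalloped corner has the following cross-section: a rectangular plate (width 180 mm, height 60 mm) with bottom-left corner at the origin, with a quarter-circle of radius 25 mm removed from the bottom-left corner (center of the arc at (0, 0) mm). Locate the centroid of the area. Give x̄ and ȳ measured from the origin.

x̄ = 93.78 mm, ȳ = 30.92 mm

plate: A = 180 × 60 = 10800.00, centroid at (90.00, 30.00).
removed quarter-circle: A = −¼π·25² = -490.87, centroid at (10.61, 10.61).
ΣA = 10309.13 mm², ΣAx̄ = 966791.67 mm³, ΣAȳ = 318791.67 mm³.
x̄ = 966791.67/10309.13 = 93.78 mm; ȳ = 318791.67/10309.13 = 30.92 mm.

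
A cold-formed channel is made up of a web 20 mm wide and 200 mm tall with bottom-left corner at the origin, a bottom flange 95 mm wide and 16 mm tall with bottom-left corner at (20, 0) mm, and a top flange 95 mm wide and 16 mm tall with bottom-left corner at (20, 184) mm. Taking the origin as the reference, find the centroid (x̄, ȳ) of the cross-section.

x̄ = 34.83 mm, ȳ = 100.00 mm

web: A = 20 × 200 = 4000.00, centroid at (10.00, 100.00).
bottom flange: A = 95 × 16 = 1520.00, centroid at (67.50, 8.00).
top flange: A = 95 × 16 = 1520.00, centroid at (67.50, 192.00).
ΣA = 7040.00 mm²
ΣAx̄ = (4000.00)(10.00) + (1520.00)(67.50) + (1520.00)(67.50) = 245200.00 mm³
ΣAȳ = (4000.00)(100.00) + (1520.00)(8.00) + (1520.00)(192.00) = 704000.00 mm³
x̄ = 245200.00 / 7040.00 = 34.83 mm
ȳ = 704000.00 / 7040.00 = 100.00 mm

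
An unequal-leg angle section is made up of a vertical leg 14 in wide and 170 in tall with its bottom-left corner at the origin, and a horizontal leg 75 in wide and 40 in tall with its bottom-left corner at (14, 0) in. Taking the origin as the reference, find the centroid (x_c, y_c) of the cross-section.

x_c = 31.81 in, y_c = 48.75 in

vertical leg: A = 14 × 170 = 2380.00, centroid at (7.00, 85.00).
horizontal leg: A = 75 × 40 = 3000.00, centroid at (51.50, 20.00).
ΣA = 5380.00 in², ΣAx_c = 171160.00 in³, ΣAy_c = 262300.00 in³.
x_c = 171160.00/5380.00 = 31.81 in; y_c = 262300.00/5380.00 = 48.75 in.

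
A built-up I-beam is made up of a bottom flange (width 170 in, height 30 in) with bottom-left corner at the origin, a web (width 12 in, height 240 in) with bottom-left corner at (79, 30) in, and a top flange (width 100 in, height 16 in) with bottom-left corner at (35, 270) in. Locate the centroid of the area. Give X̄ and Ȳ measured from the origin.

bottom flange: A = 170 × 30 = 5100.00, centroid at (85.00, 15.00).
web: A = 12 × 240 = 2880.00, centroid at (85.00, 150.00).
top flange: A = 100 × 16 = 1600.00, centroid at (85.00, 278.00).
ΣA = 9580.00 in²
ΣAX̄ = (5100.00)(85.00) + (2880.00)(85.00) + (1600.00)(85.00) = 814300.00 in³
ΣAȲ = (5100.00)(15.00) + (2880.00)(150.00) + (1600.00)(278.00) = 953300.00 in³
X̄ = 814300.00 / 9580.00 = 85.00 in
Ȳ = 953300.00 / 9580.00 = 99.51 in

X̄ = 85.00 in, Ȳ = 99.51 in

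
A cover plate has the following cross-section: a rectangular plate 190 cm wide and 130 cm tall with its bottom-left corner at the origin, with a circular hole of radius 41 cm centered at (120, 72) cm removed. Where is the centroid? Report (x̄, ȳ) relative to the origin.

x̄ = 88.20 cm, ȳ = 63.10 cm

Part | A | x̄ᵢ | ȳᵢ | A·x̄ᵢ | A·ȳᵢ
plate | 24700.00 | 95.00 | 65.00 | 2346500.00 | 1605500.00
hole | -5281.02 | 120.00 | 72.00 | -633722.07 | -380233.24
Σ | 19418.98 |  |  | 1712777.93 | 1225266.76
x̄ = 1712777.93 / 19418.98 = 88.20 cm
ȳ = 1225266.76 / 19418.98 = 63.10 cm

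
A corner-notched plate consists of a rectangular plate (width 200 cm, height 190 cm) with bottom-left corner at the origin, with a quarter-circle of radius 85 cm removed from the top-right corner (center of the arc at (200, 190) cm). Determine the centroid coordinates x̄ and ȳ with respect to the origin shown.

plate: A = 200 × 190 = 38000.00, centroid at (100.00, 95.00).
removed quarter-circle: A = −¼π·85² = -5674.50, centroid at (163.92, 153.92).
ΣA = 32325.50 cm²
ΣAx̄ = (38000.00)(100.00) + (-5674.50)(163.92) = 2869807.99 cm³
ΣAȳ = (38000.00)(95.00) + (-5674.50)(153.92) = 2736553.00 cm³
x̄ = 2869807.99 / 32325.50 = 88.78 cm
ȳ = 2736553.00 / 32325.50 = 84.66 cm

x̄ = 88.78 cm, ȳ = 84.66 cm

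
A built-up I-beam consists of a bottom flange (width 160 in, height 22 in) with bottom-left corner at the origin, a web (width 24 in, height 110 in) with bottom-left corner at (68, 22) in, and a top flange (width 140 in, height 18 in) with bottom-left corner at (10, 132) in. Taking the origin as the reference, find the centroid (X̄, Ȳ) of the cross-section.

X̄ = 80.00 in, Ȳ = 68.82 in

Part | A | x̄ᵢ | ȳᵢ | A·x̄ᵢ | A·ȳᵢ
bottom flange | 3520.00 | 80.00 | 11.00 | 281600.00 | 38720.00
web | 2640.00 | 80.00 | 77.00 | 211200.00 | 203280.00
top flange | 2520.00 | 80.00 | 141.00 | 201600.00 | 355320.00
Σ | 8680.00 |  |  | 694400.00 | 597320.00
X̄ = 694400.00 / 8680.00 = 80.00 in
Ȳ = 597320.00 / 8680.00 = 68.82 in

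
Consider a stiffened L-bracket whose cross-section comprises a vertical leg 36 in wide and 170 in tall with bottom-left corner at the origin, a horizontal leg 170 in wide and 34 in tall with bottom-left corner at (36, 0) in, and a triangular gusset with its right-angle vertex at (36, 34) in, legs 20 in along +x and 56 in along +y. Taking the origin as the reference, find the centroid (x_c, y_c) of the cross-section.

vertical leg: A = 36 × 170 = 6120.00, centroid at (18.00, 85.00).
horizontal leg: A = 170 × 34 = 5780.00, centroid at (121.00, 17.00).
gusset: A = ½·20·56 = 560.00, centroid at (42.67, 52.67).
ΣA = 12460.00 in²
ΣAx_c = (6120.00)(18.00) + (5780.00)(121.00) + (560.00)(42.67) = 833433.33 in³
ΣAy_c = (6120.00)(85.00) + (5780.00)(17.00) + (560.00)(52.67) = 647953.33 in³
x_c = 833433.33 / 12460.00 = 66.89 in
y_c = 647953.33 / 12460.00 = 52.00 in

x_c = 66.89 in, y_c = 52.00 in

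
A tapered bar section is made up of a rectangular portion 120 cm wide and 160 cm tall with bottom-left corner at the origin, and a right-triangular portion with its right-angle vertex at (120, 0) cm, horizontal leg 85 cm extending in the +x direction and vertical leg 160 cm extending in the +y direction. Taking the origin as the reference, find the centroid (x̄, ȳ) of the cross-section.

x̄ = 83.10 cm, ȳ = 73.03 cm

rectangular portion: A = 120 × 160 = 19200.00, centroid at (60.00, 80.00).
triangular portion: A = ½·85·160 = 6800.00, centroid at (148.33, 53.33).
ΣA = 26000.00 cm², ΣAx̄ = 2160666.67 cm³, ΣAȳ = 1898666.67 cm³.
x̄ = 2160666.67/26000.00 = 83.10 cm; ȳ = 1898666.67/26000.00 = 73.03 cm.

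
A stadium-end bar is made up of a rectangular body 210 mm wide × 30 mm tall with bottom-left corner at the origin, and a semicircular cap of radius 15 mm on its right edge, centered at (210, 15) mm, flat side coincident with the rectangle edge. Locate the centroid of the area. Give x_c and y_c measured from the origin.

Part | A | x̄ᵢ | ȳᵢ | A·x̄ᵢ | A·ȳᵢ
rectangular body | 6300.00 | 105.00 | 15.00 | 661500.00 | 94500.00
semicircular end | 353.43 | 216.37 | 15.00 | 76470.13 | 5301.44
Σ | 6653.43 |  |  | 737970.13 | 99801.44
x_c = 737970.13 / 6653.43 = 110.92 mm
y_c = 99801.44 / 6653.43 = 15.00 mm

x_c = 110.92 mm, y_c = 15.00 mm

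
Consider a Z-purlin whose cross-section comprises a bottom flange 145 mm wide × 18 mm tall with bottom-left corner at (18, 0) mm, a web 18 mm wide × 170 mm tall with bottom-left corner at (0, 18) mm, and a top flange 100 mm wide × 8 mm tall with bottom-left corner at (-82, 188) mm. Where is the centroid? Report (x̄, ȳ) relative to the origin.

x̄ = 36.81 mm, ȳ = 76.09 mm

bottom flange: A = 145 × 18 = 2610.00, centroid at (90.50, 9.00).
web: A = 18 × 170 = 3060.00, centroid at (9.00, 103.00).
top flange: A = 100 × 8 = 800.00, centroid at (-32.00, 192.00).
ΣA = 6470.00 mm², ΣAx̄ = 238145.00 mm³, ΣAȳ = 492270.00 mm³.
x̄ = 238145.00/6470.00 = 36.81 mm; ȳ = 492270.00/6470.00 = 76.09 mm.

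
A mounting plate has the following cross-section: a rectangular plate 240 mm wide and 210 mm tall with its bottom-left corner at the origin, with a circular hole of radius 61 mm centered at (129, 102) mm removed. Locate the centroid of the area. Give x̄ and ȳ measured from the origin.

plate: A = 240 × 210 = 50400.00, centroid at (120.00, 105.00).
hole: A = −π·61² = -11689.87, centroid at (129.00, 102.00).
ΣA = 38710.13 mm²
ΣAx̄ = (50400.00)(120.00) + (-11689.87)(129.00) = 4540007.25 mm³
ΣAȳ = (50400.00)(105.00) + (-11689.87)(102.00) = 4099633.64 mm³
x̄ = 4540007.25 / 38710.13 = 117.28 mm
ȳ = 4099633.64 / 38710.13 = 105.91 mm

x̄ = 117.28 mm, ȳ = 105.91 mm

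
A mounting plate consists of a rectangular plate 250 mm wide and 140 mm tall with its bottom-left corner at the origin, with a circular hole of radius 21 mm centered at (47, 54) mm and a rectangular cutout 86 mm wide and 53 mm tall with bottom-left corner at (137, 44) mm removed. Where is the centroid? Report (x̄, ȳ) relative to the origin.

plate: A = 250 × 140 = 35000.00, centroid at (125.00, 70.00).
hole 1: A = −π·21² = -1385.44, centroid at (47.00, 54.00).
hole 2: A = −(86 × 53) = -4558.00, centroid at (180.00, 70.50).
ΣA = 29056.56 mm², ΣAx̄ = 3489444.21 mm³, ΣAȳ = 2053847.11 mm³.
x̄ = 3489444.21/29056.56 = 120.09 mm; ȳ = 2053847.11/29056.56 = 70.68 mm.

x̄ = 120.09 mm, ȳ = 70.68 mm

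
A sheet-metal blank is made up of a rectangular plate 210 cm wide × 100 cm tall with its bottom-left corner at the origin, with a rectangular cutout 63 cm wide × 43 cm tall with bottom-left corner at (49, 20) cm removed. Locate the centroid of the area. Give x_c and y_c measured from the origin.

Part | A | x̄ᵢ | ȳᵢ | A·x̄ᵢ | A·ȳᵢ
plate | 21000.00 | 105.00 | 50.00 | 2205000.00 | 1050000.00
hole | -2709.00 | 80.50 | 41.50 | -218074.50 | -112423.50
Σ | 18291.00 |  |  | 1986925.50 | 937576.50
x_c = 1986925.50 / 18291.00 = 108.63 cm
y_c = 937576.50 / 18291.00 = 51.26 cm

x_c = 108.63 cm, y_c = 51.26 cm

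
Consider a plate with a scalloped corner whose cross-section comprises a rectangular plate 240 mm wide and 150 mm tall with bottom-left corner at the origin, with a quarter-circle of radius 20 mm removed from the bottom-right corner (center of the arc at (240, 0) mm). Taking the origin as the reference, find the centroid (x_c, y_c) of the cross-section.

x_c = 119.02 mm, y_c = 75.59 mm

plate: A = 240 × 150 = 36000.00, centroid at (120.00, 75.00).
removed quarter-circle: A = −¼π·20² = -314.16, centroid at (231.51, 8.49).
ΣA = 35685.84 mm²
ΣAx_c = (36000.00)(120.00) + (-314.16)(231.51) = 4247268.44 mm³
ΣAy_c = (36000.00)(75.00) + (-314.16)(8.49) = 2697333.33 mm³
x_c = 4247268.44 / 35685.84 = 119.02 mm
y_c = 2697333.33 / 35685.84 = 75.59 mm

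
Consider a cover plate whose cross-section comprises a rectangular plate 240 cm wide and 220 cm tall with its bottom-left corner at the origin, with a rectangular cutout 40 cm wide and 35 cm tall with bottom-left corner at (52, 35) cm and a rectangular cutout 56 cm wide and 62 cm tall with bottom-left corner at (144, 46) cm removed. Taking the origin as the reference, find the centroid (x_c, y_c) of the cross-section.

plate: A = 240 × 220 = 52800.00, centroid at (120.00, 110.00).
hole 1: A = −(40 × 35) = -1400.00, centroid at (72.00, 52.50).
hole 2: A = −(56 × 62) = -3472.00, centroid at (172.00, 77.00).
ΣA = 47928.00 cm², ΣAx_c = 5638016.00 cm³, ΣAy_c = 5467156.00 cm³.
x_c = 5638016.00/47928.00 = 117.64 cm; y_c = 5467156.00/47928.00 = 114.07 cm.

x_c = 117.64 cm, y_c = 114.07 cm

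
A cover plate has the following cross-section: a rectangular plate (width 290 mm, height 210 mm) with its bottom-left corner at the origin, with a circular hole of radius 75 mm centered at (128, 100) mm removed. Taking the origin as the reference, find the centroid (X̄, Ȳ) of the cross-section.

X̄ = 151.95 mm, Ȳ = 107.04 mm

Part | A | x̄ᵢ | ȳᵢ | A·x̄ᵢ | A·ȳᵢ
plate | 60900.00 | 145.00 | 105.00 | 8830500.00 | 6394500.00
hole | -17671.46 | 128.00 | 100.00 | -2261946.71 | -1767145.87
Σ | 43228.54 |  |  | 6568553.29 | 4627354.13
X̄ = 6568553.29 / 43228.54 = 151.95 mm
Ȳ = 4627354.13 / 43228.54 = 107.04 mm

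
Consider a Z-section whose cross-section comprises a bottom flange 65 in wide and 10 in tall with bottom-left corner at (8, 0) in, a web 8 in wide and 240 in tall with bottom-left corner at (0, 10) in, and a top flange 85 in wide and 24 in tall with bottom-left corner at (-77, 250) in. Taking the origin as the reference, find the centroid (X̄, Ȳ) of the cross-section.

X̄ = -7.89 in, Ȳ = 170.79 in

bottom flange: A = 65 × 10 = 650.00, centroid at (40.50, 5.00).
web: A = 8 × 240 = 1920.00, centroid at (4.00, 130.00).
top flange: A = 85 × 24 = 2040.00, centroid at (-34.50, 262.00).
ΣA = 4610.00 in²
ΣAX̄ = (650.00)(40.50) + (1920.00)(4.00) + (2040.00)(-34.50) = -36375.00 in³
ΣAȲ = (650.00)(5.00) + (1920.00)(130.00) + (2040.00)(262.00) = 787330.00 in³
X̄ = -36375.00 / 4610.00 = -7.89 in
Ȳ = 787330.00 / 4610.00 = 170.79 in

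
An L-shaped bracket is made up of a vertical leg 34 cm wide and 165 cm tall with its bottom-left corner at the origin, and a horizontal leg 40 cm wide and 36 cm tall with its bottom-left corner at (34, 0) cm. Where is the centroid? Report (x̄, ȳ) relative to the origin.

x̄ = 24.56 cm, ȳ = 69.33 cm

Part | A | x̄ᵢ | ȳᵢ | A·x̄ᵢ | A·ȳᵢ
vertical leg | 5610.00 | 17.00 | 82.50 | 95370.00 | 462825.00
horizontal leg | 1440.00 | 54.00 | 18.00 | 77760.00 | 25920.00
Σ | 7050.00 |  |  | 173130.00 | 488745.00
x̄ = 173130.00 / 7050.00 = 24.56 cm
ȳ = 488745.00 / 7050.00 = 69.33 cm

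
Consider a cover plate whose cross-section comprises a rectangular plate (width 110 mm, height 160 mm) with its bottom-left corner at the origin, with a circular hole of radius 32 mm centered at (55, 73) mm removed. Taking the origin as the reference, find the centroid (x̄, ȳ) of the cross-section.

x̄ = 55.00 mm, ȳ = 81.57 mm

plate: A = 110 × 160 = 17600.00, centroid at (55.00, 80.00).
hole: A = −π·32² = -3216.99, centroid at (55.00, 73.00).
ΣA = 14383.01 mm², ΣAx̄ = 791065.50 mm³, ΣAȳ = 1173159.67 mm³.
x̄ = 791065.50/14383.01 = 55.00 mm; ȳ = 1173159.67/14383.01 = 81.57 mm.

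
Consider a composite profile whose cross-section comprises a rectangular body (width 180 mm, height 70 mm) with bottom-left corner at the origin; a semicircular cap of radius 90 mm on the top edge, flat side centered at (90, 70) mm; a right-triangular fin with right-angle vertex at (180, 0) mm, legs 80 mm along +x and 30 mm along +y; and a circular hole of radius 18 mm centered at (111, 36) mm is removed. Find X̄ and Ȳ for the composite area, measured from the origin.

X̄ = 94.65 mm, Ȳ = 70.30 mm

rectangular body: A = 180 × 70 = 12600.00, centroid at (90.00, 35.00).
semicircular top: A = ½π·90² = 12723.45, centroid at (90.00, 108.20).
triangular fin: A = ½·80·30 = 1200.00, centroid at (206.67, 10.00).
hole: A = −π·18² = -1017.88, centroid at (111.00, 36.00).
ΣA = 25505.57 mm², ΣAX̄ = 2414126.28 mm³, ΣAȲ = 1792997.98 mm³.
X̄ = 2414126.28/25505.57 = 94.65 mm; Ȳ = 1792997.98/25505.57 = 70.30 mm.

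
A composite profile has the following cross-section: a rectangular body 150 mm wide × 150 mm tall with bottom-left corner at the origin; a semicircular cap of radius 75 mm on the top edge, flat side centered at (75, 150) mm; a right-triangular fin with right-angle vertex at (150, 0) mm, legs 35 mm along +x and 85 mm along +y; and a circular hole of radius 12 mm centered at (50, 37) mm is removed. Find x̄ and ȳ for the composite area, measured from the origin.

x̄ = 79.33 mm, ȳ = 102.55 mm

rectangular body: A = 150 × 150 = 22500.00, centroid at (75.00, 75.00).
semicircular top: A = ½π·75² = 8835.73, centroid at (75.00, 181.83).
triangular fin: A = ½·35·85 = 1487.50, centroid at (161.67, 28.33).
hole: A = −π·12² = -452.39, centroid at (50.00, 37.00).
ΣA = 32370.84 mm², ΣAx̄ = 2568039.40 mm³, ΣAȳ = 3319516.83 mm³.
x̄ = 2568039.40/32370.84 = 79.33 mm; ȳ = 3319516.83/32370.84 = 102.55 mm.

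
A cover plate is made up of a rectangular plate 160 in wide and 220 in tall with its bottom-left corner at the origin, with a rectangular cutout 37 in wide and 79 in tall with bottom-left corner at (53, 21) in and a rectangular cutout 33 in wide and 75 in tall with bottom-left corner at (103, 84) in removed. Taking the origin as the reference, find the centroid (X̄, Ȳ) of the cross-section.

plate: A = 160 × 220 = 35200.00, centroid at (80.00, 110.00).
hole 1: A = −(37 × 79) = -2923.00, centroid at (71.50, 60.50).
hole 2: A = −(33 × 75) = -2475.00, centroid at (119.50, 121.50).
ΣA = 29802.00 in², ΣAX̄ = 2311243.00 in³, ΣAȲ = 3394446.00 in³.
X̄ = 2311243.00/29802.00 = 77.55 in; Ȳ = 3394446.00/29802.00 = 113.90 in.

X̄ = 77.55 in, Ȳ = 113.90 in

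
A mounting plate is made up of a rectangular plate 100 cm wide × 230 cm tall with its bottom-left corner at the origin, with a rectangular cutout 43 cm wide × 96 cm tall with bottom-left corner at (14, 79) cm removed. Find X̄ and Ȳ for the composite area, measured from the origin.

plate: A = 100 × 230 = 23000.00, centroid at (50.00, 115.00).
hole: A = −(43 × 96) = -4128.00, centroid at (35.50, 127.00).
ΣA = 18872.00 cm²
ΣAX̄ = (23000.00)(50.00) + (-4128.00)(35.50) = 1003456.00 cm³
ΣAȲ = (23000.00)(115.00) + (-4128.00)(127.00) = 2120744.00 cm³
X̄ = 1003456.00 / 18872.00 = 53.17 cm
Ȳ = 2120744.00 / 18872.00 = 112.38 cm

X̄ = 53.17 cm, Ȳ = 112.38 cm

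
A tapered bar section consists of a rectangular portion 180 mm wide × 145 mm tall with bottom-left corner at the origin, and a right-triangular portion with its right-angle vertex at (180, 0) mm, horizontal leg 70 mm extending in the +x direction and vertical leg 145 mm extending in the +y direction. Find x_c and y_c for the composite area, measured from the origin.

x_c = 108.45 mm, y_c = 68.57 mm

Part | A | x̄ᵢ | ȳᵢ | A·x̄ᵢ | A·ȳᵢ
rectangular portion | 26100.00 | 90.00 | 72.50 | 2349000.00 | 1892250.00
triangular portion | 5075.00 | 203.33 | 48.33 | 1031916.67 | 245291.67
Σ | 31175.00 |  |  | 3380916.67 | 2137541.67
x_c = 3380916.67 / 31175.00 = 108.45 mm
y_c = 2137541.67 / 31175.00 = 68.57 mm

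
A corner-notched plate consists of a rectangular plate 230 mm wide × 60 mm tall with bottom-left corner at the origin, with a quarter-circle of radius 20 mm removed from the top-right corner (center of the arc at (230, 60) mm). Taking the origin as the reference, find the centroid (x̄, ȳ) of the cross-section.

x̄ = 112.52 mm, ȳ = 29.50 mm

Part | A | x̄ᵢ | ȳᵢ | A·x̄ᵢ | A·ȳᵢ
plate | 13800.00 | 115.00 | 30.00 | 1587000.00 | 414000.00
removed quarter-circle | -314.16 | 221.51 | 51.51 | -69589.96 | -16182.89
Σ | 13485.84 |  |  | 1517410.04 | 397817.11
x̄ = 1517410.04 / 13485.84 = 112.52 mm
ȳ = 397817.11 / 13485.84 = 29.50 mm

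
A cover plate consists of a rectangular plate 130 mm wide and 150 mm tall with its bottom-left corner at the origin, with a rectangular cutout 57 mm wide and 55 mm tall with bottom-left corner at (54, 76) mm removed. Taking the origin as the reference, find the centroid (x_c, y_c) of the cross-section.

x_c = 61.65 mm, y_c = 69.54 mm

Part | A | x̄ᵢ | ȳᵢ | A·x̄ᵢ | A·ȳᵢ
plate | 19500.00 | 65.00 | 75.00 | 1267500.00 | 1462500.00
hole | -3135.00 | 82.50 | 103.50 | -258637.50 | -324472.50
Σ | 16365.00 |  |  | 1008862.50 | 1138027.50
x_c = 1008862.50 / 16365.00 = 61.65 mm
y_c = 1138027.50 / 16365.00 = 69.54 mm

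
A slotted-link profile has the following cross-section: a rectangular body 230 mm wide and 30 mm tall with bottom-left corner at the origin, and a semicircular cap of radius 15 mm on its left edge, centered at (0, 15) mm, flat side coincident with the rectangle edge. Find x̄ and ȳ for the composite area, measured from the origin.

x̄ = 109.09 mm, ȳ = 15.00 mm

rectangular body: A = 230 × 30 = 6900.00, centroid at (115.00, 15.00).
semicircular end: A = ½π·15² = 353.43, centroid at (-6.37, 15.00).
ΣA = 7253.43 mm²
ΣAx̄ = (6900.00)(115.00) + (353.43)(-6.37) = 791250.00 mm³
ΣAȳ = (6900.00)(15.00) + (353.43)(15.00) = 108801.44 mm³
x̄ = 791250.00 / 7253.43 = 109.09 mm
ȳ = 108801.44 / 7253.43 = 15.00 mm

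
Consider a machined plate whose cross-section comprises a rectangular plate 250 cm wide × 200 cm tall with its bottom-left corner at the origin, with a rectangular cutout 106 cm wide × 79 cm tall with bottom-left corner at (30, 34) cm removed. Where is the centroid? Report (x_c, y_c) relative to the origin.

x_c = 133.45 cm, y_c = 105.33 cm

Part | A | x̄ᵢ | ȳᵢ | A·x̄ᵢ | A·ȳᵢ
plate | 50000.00 | 125.00 | 100.00 | 6250000.00 | 5000000.00
hole | -8374.00 | 83.00 | 73.50 | -695042.00 | -615489.00
Σ | 41626.00 |  |  | 5554958.00 | 4384511.00
x_c = 5554958.00 / 41626.00 = 133.45 cm
y_c = 4384511.00 / 41626.00 = 105.33 cm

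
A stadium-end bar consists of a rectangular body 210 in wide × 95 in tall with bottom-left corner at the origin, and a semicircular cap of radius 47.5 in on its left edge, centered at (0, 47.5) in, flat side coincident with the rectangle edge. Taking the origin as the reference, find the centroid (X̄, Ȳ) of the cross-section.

X̄ = 86.12 in, Ȳ = 47.50 in

rectangular body: A = 210 × 95 = 19950.00, centroid at (105.00, 47.50).
semicircular end: A = ½π·47.5² = 3544.11, centroid at (-20.16, 47.50).
ΣA = 23494.11 in², ΣAX̄ = 2023302.08 in³, ΣAȲ = 1115970.19 in³.
X̄ = 2023302.08/23494.11 = 86.12 in; Ȳ = 1115970.19/23494.11 = 47.50 in.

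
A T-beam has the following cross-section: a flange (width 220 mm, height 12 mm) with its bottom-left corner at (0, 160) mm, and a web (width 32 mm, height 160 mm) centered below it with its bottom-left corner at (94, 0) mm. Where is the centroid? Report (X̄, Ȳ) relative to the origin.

X̄ = 110.00 mm, Ȳ = 109.26 mm

web: A = 32 × 160 = 5120.00, centroid at (110.00, 80.00).
flange: A = 220 × 12 = 2640.00, centroid at (110.00, 166.00).
ΣA = 7760.00 mm², ΣAX̄ = 853600.00 mm³, ΣAȲ = 847840.00 mm³.
X̄ = 853600.00/7760.00 = 110.00 mm; Ȳ = 847840.00/7760.00 = 109.26 mm.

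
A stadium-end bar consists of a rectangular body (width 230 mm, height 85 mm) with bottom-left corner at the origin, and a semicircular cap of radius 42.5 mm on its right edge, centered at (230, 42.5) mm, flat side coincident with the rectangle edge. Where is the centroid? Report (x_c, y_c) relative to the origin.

Part | A | x̄ᵢ | ȳᵢ | A·x̄ᵢ | A·ȳᵢ
rectangular body | 19550.00 | 115.00 | 42.50 | 2248250.00 | 830875.00
semicircular end | 2837.25 | 248.04 | 42.50 | 703744.78 | 120583.16
Σ | 22387.25 |  |  | 2951994.78 | 951458.16
x_c = 2951994.78 / 22387.25 = 131.86 mm
y_c = 951458.16 / 22387.25 = 42.50 mm

x_c = 131.86 mm, y_c = 42.50 mm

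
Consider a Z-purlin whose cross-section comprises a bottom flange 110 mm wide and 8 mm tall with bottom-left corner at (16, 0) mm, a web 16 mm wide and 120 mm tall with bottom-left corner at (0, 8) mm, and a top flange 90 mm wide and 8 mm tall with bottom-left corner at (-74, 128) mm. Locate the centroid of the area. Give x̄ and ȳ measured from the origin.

Part | A | x̄ᵢ | ȳᵢ | A·x̄ᵢ | A·ȳᵢ
bottom flange | 880.00 | 71.00 | 4.00 | 62480.00 | 3520.00
web | 1920.00 | 8.00 | 68.00 | 15360.00 | 130560.00
top flange | 720.00 | -29.00 | 132.00 | -20880.00 | 95040.00
Σ | 3520.00 |  |  | 56960.00 | 229120.00
x̄ = 56960.00 / 3520.00 = 16.18 mm
ȳ = 229120.00 / 3520.00 = 65.09 mm

x̄ = 16.18 mm, ȳ = 65.09 mm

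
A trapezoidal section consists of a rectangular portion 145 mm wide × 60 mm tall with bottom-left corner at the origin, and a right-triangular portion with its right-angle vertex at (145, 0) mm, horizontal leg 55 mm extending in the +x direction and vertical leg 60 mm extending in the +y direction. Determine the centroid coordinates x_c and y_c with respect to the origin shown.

x_c = 86.98 mm, y_c = 28.41 mm

rectangular portion: A = 145 × 60 = 8700.00, centroid at (72.50, 30.00).
triangular portion: A = ½·55·60 = 1650.00, centroid at (163.33, 20.00).
ΣA = 10350.00 mm², ΣAx_c = 900250.00 mm³, ΣAy_c = 294000.00 mm³.
x_c = 900250.00/10350.00 = 86.98 mm; y_c = 294000.00/10350.00 = 28.41 mm.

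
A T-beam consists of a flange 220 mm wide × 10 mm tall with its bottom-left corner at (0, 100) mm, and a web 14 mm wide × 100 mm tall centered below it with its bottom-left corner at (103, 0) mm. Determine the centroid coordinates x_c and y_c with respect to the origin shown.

x_c = 110.00 mm, y_c = 83.61 mm

web: A = 14 × 100 = 1400.00, centroid at (110.00, 50.00).
flange: A = 220 × 10 = 2200.00, centroid at (110.00, 105.00).
ΣA = 3600.00 mm², ΣAx_c = 396000.00 mm³, ΣAy_c = 301000.00 mm³.
x_c = 396000.00/3600.00 = 110.00 mm; y_c = 301000.00/3600.00 = 83.61 mm.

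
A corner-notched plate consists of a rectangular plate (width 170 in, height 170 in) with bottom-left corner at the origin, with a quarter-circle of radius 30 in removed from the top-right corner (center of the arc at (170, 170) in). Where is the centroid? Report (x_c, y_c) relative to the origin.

x_c = 83.19 in, y_c = 83.19 in

plate: A = 170 × 170 = 28900.00, centroid at (85.00, 85.00).
removed quarter-circle: A = −¼π·30² = -706.86, centroid at (157.27, 157.27).
ΣA = 28193.14 in², ΣAx_c = 2345334.08 in³, ΣAy_c = 2345334.08 in³.
x_c = 2345334.08/28193.14 = 83.19 in; y_c = 2345334.08/28193.14 = 83.19 in.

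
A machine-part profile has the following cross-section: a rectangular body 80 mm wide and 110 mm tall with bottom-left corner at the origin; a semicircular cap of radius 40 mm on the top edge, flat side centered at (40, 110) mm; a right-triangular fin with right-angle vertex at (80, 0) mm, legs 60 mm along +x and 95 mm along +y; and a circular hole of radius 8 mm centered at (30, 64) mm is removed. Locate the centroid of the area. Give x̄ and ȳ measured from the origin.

x̄ = 52.39 mm, ȳ = 63.06 mm

rectangular body: A = 80 × 110 = 8800.00, centroid at (40.00, 55.00).
semicircular top: A = ½π·40² = 2513.27, centroid at (40.00, 126.98).
triangular fin: A = ½·60·95 = 2850.00, centroid at (100.00, 31.67).
hole: A = −π·8² = -201.06, centroid at (30.00, 64.00).
ΣA = 13962.21 mm², ΣAx̄ = 731499.11 mm³, ΣAȳ = 880508.86 mm³.
x̄ = 731499.11/13962.21 = 52.39 mm; ȳ = 880508.86/13962.21 = 63.06 mm.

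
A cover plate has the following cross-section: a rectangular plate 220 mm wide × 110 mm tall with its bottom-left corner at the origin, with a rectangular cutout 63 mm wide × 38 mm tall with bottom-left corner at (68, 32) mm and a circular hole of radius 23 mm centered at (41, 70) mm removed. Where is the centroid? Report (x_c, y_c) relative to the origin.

x_c = 116.94 mm, y_c = 54.24 mm

plate: A = 220 × 110 = 24200.00, centroid at (110.00, 55.00).
hole 1: A = −(63 × 38) = -2394.00, centroid at (99.50, 51.00).
hole 2: A = −π·23² = -1661.90, centroid at (41.00, 70.00).
ΣA = 20144.10 mm²
ΣAx_c = (24200.00)(110.00) + (-2394.00)(99.50) + (-1661.90)(41.00) = 2355659.00 mm³
ΣAy_c = (24200.00)(55.00) + (-2394.00)(51.00) + (-1661.90)(70.00) = 1092572.82 mm³
x_c = 2355659.00 / 20144.10 = 116.94 mm
y_c = 1092572.82 / 20144.10 = 54.24 mm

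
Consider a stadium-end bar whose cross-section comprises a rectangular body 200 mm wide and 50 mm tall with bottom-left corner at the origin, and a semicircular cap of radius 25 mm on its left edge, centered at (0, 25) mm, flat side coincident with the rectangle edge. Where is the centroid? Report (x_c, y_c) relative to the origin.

Part | A | x̄ᵢ | ȳᵢ | A·x̄ᵢ | A·ȳᵢ
rectangular body | 10000.00 | 100.00 | 25.00 | 1000000.00 | 250000.00
semicircular end | 981.75 | -10.61 | 25.00 | -10416.67 | 24543.69
Σ | 10981.75 |  |  | 989583.33 | 274543.69
x_c = 989583.33 / 10981.75 = 90.11 mm
y_c = 274543.69 / 10981.75 = 25.00 mm

x_c = 90.11 mm, y_c = 25.00 mm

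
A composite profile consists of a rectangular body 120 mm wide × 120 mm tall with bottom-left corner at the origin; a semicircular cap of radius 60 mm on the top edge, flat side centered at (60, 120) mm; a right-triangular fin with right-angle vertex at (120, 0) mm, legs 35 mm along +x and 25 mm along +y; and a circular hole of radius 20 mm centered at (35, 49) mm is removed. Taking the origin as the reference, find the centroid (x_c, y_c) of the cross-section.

rectangular body: A = 120 × 120 = 14400.00, centroid at (60.00, 60.00).
semicircular top: A = ½π·60² = 5654.87, centroid at (60.00, 145.46).
triangular fin: A = ½·35·25 = 437.50, centroid at (131.67, 8.33).
hole: A = −π·20² = -1256.64, centroid at (35.00, 49.00).
ΣA = 19235.73 mm², ΣAx_c = 1216913.88 mm³, ΣAy_c = 1628654.63 mm³.
x_c = 1216913.88/19235.73 = 63.26 mm; y_c = 1628654.63/19235.73 = 84.67 mm.

x_c = 63.26 mm, y_c = 84.67 mm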